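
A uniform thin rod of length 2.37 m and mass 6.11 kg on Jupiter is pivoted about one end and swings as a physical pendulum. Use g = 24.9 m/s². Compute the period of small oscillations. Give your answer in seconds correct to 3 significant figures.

For a physical pendulum T = 2π√(I/(mgd)), with d = 1.185 m from pivot to centre of mass.
I_cm = mL²/12 = 6.11 × 2.37²/12 = 2.860 kg·m²; I = I_cm + md² = 2.860 + 6.11 × 1.185² = 11.44 kg·m².
T = 2π√(11.44/(6.11 × 24.9 × 1.185)) = 1.58 s.

1.58 s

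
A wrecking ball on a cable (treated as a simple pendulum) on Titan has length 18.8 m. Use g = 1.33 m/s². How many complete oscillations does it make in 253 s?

T = 2π√(L/g) = 2π√(18.8/1.33) = 23.62 s.
Number of complete oscillations = ⌊253/23.62⌋ = ⌊10.71⌋ = 10.

10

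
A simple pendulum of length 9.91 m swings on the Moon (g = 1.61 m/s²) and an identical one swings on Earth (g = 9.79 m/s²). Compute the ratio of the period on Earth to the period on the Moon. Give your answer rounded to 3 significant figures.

T ∝ 1/√g, so T₂/T₁ = √(g₁/g₂) = √(1.61/9.79) = 0.406.

0.406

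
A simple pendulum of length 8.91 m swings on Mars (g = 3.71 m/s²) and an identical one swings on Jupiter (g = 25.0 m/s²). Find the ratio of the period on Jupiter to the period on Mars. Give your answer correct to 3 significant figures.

T ∝ 1/√g, so T₂/T₁ = √(g₁/g₂) = √(3.71/25.0) = 0.385.

0.385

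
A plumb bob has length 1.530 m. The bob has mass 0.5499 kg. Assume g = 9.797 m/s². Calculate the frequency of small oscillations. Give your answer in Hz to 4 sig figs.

T = 2π√(L/g) = 2π√(1.530/9.797) = 2.4830 s, so f = 1/T = 0.4027 Hz.

0.4027 Hz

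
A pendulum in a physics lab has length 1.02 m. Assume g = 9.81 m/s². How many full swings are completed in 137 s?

T = 2π√(L/g) = 2π√(1.02/9.81) = 2.026 s.
Number of complete oscillations = ⌊137/2.026⌋ = ⌊67.62⌋ = 67.

67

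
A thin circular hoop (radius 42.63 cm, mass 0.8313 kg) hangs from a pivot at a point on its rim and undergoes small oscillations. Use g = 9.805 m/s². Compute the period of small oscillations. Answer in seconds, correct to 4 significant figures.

I_cm = mr² = 0.15107 kg·m². The pivot is at distance d = 0.4263 m from the centre of mass.
By the parallel-axis theorem, I = I_cm + md² = 0.15107 + 0.15107 = 0.30215 kg·m².
T = 2π√(I/(mgd)) = 2π√(0.30215/(0.8313 × 9.805 × 0.4263)) = 1.853 s.

1.853 s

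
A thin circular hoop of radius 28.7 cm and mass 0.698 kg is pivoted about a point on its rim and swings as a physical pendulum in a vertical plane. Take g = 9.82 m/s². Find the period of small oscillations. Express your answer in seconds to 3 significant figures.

I_cm = mr² = 0.05749 kg·m². The pivot is at distance d = 0.287 m from the centre of mass.
By the parallel-axis theorem, I = I_cm + md² = 0.05749 + 0.05749 = 0.1150 kg·m².
T = 2π√(I/(mgd)) = 2π√(0.1150/(0.698 × 9.82 × 0.287)) = 1.52 s.

1.52 s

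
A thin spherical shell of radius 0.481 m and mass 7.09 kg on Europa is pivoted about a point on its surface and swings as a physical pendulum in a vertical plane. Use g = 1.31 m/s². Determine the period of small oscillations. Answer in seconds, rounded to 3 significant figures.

4.92 s

I_cm = (2/3)mr² = 1.094 kg·m². The pivot is at distance d = 0.481 m from the centre of mass.
By the parallel-axis theorem, I = I_cm + md² = 1.094 + 1.640 = 2.734 kg·m².
T = 2π√(I/(mgd)) = 2π√(2.734/(7.09 × 1.31 × 0.481)) = 4.92 s.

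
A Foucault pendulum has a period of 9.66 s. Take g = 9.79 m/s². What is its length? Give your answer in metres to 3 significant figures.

23.1 m

From T = 2π√(L/g), L = gT²/(4π²) = 9.79 × 9.660²/(4π²) = 23.1 m.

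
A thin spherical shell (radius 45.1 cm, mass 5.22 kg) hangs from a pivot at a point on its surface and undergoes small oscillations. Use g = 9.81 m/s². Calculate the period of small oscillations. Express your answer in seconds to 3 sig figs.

1.74 s

I_cm = (2/3)mr² = 0.7078 kg·m². The pivot is at distance d = 0.451 m from the centre of mass.
By the parallel-axis theorem, I = I_cm + md² = 0.7078 + 1.062 = 1.770 kg·m².
T = 2π√(I/(mgd)) = 2π√(1.770/(5.22 × 9.81 × 0.451)) = 1.74 s.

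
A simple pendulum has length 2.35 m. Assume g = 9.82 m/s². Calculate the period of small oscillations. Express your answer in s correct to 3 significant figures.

T = 2π√(L/g) = 2π√(2.35/9.82) = 2π × 0.4892 = 3.07 s.

3.07 s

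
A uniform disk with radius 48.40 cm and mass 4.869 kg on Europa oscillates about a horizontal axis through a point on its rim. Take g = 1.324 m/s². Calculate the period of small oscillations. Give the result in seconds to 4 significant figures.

I_cm = ½mr² = 0.57030 kg·m². The pivot is at distance d = 0.4840 m from the centre of mass.
By the parallel-axis theorem, I = I_cm + md² = 0.57030 + 1.1406 = 1.7109 kg·m².
T = 2π√(I/(mgd)) = 2π√(1.7109/(4.869 × 1.324 × 0.4840)) = 4.653 s.

4.653 s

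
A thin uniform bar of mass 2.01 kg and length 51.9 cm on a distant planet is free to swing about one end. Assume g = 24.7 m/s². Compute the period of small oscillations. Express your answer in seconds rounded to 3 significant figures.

0.744 s

For a physical pendulum T = 2π√(I/(mgd)), with d = 0.2595 m from pivot to centre of mass.
I_cm = mL²/12 = 2.01 × 0.519²/12 = 0.04512 kg·m²; I = I_cm + md² = 0.04512 + 2.01 × 0.2595² = 0.1805 kg·m².
T = 2π√(0.1805/(2.01 × 24.7 × 0.2595)) = 0.744 s.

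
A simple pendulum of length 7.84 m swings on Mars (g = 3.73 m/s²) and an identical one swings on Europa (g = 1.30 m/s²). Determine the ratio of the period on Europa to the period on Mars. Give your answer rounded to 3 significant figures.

1.69

T ∝ 1/√g, so T₂/T₁ = √(g₁/g₂) = √(3.73/1.30) = 1.69.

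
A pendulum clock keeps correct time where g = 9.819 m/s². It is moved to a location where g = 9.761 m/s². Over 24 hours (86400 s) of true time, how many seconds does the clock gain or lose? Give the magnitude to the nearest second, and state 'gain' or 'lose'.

The clock's period scales as T ∝ 1/√g, so T'/T = √(9.819/9.761) = 1.00297.
In 86400 s of true time the clock registers 86400/1.00297 = 86144.4 s, so it loses 256 s.

lose 256 s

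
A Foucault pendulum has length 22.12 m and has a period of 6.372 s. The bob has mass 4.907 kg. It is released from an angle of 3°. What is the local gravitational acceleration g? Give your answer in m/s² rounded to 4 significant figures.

From T = 2π√(L/g), g = 4π²L/T² = 4π² × 22.12/6.3720² = 21.51 m/s².

21.51 m/s²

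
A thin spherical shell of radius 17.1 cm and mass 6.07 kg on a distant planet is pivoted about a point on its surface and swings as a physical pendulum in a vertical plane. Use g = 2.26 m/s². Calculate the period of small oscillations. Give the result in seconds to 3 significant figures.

I_cm = (2/3)mr² = 0.1183 kg·m². The pivot is at distance d = 0.171 m from the centre of mass.
By the parallel-axis theorem, I = I_cm + md² = 0.1183 + 0.1775 = 0.2958 kg·m².
T = 2π√(I/(mgd)) = 2π√(0.2958/(6.07 × 2.26 × 0.171)) = 2.23 s.

2.23 s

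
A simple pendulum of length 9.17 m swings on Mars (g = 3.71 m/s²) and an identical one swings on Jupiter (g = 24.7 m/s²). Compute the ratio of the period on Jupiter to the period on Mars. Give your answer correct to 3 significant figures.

0.388

T ∝ 1/√g, so T₂/T₁ = √(g₁/g₂) = √(3.71/24.7) = 0.388.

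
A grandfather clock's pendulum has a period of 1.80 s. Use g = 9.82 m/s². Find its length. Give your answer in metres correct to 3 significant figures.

From T = 2π√(L/g), L = gT²/(4π²) = 9.82 × 1.800²/(4π²) = 0.806 m.

0.806 m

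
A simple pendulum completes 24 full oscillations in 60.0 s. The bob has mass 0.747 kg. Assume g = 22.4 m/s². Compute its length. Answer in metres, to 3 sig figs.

T = 60.0/24 = 2.500 s.
From T = 2π√(L/g), L = gT²/(4π²) = 22.4 × 2.500²/(4π²) = 3.55 m.

3.55 m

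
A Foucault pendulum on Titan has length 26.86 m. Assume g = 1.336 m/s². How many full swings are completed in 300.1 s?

10

T = 2π√(L/g) = 2π√(26.86/1.336) = 28.173 s.
Number of complete oscillations = ⌊300.1/28.173⌋ = ⌊10.652⌋ = 10.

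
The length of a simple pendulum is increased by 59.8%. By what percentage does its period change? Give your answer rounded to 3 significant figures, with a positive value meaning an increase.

26.4%

T ∝ √L, so T'/T = √(1.598) = 1.264.
Percentage change in T = (1.264 − 1) × 100% = 26.4%.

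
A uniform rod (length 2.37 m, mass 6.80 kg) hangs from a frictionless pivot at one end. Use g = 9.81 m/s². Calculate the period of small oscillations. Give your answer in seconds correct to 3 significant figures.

For a physical pendulum T = 2π√(I/(mgd)), with d = 1.185 m from pivot to centre of mass.
I_cm = mL²/12 = 6.80 × 2.37²/12 = 3.183 kg·m²; I = I_cm + md² = 3.183 + 6.80 × 1.185² = 12.73 kg·m².
T = 2π√(12.73/(6.80 × 9.81 × 1.185)) = 2.52 s.

2.52 s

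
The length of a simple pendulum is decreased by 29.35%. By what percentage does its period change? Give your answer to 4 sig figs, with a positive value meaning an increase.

-15.95%

T ∝ √L, so T'/T = √(0.70650) = 0.84054.
Percentage change in T = (0.84054 − 1) × 100% = -15.95%.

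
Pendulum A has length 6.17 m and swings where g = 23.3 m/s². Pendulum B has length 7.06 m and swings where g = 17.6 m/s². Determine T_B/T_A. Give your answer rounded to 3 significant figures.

T = 2π√(L/g), so T_B/T_A = √((L_B/g_B)/(L_A/g_A)) = √((7.06/17.6)/(6.17/23.3)) = 1.23.

1.23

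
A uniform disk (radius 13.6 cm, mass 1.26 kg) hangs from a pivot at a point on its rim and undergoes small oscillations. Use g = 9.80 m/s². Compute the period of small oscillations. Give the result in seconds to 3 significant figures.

0.907 s

I_cm = ½mr² = 0.01165 kg·m². The pivot is at distance d = 0.136 m from the centre of mass.
By the parallel-axis theorem, I = I_cm + md² = 0.01165 + 0.02330 = 0.03496 kg·m².
T = 2π√(I/(mgd)) = 2π√(0.03496/(1.26 × 9.80 × 0.136)) = 0.907 s.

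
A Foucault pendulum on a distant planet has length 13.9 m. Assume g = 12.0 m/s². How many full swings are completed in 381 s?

56

T = 2π√(L/g) = 2π√(13.9/12.0) = 6.762 s.
Number of complete oscillations = ⌊381/6.762⌋ = ⌊56.34⌋ = 56.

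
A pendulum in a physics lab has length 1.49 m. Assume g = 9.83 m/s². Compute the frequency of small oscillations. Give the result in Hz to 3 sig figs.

0.409 Hz

T = 2π√(L/g) = 2π√(1.49/9.83) = 2.446 s, so f = 1/T = 0.409 Hz.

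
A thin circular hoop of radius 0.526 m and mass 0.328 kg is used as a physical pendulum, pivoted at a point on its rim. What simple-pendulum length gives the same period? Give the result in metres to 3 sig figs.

The equivalent simple-pendulum length is L_eq = I/(md), where I is about the pivot and d = 0.5260 m.
I_cm = mR² = 0.09075 kg·m², so I = I_cm + md² = 0.09075 + 0.09075 = 0.1815 kg·m².
L_eq = 0.1815/(0.328 × 0.5260) = 1.05 m.

1.05 m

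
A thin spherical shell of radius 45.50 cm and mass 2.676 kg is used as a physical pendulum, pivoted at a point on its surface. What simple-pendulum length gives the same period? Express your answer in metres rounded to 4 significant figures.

0.7583 m

The equivalent simple-pendulum length is L_eq = I/(md), where I is about the pivot and d = 0.45500 m.
I_cm = (2/3)mR² = 0.36933 kg·m², so I = I_cm + md² = 0.36933 + 0.55400 = 0.92333 kg·m².
L_eq = 0.92333/(2.676 × 0.45500) = 0.7583 m.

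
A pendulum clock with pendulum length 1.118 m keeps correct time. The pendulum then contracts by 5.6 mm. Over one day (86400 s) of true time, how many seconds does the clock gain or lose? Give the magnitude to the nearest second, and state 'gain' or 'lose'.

T ∝ √L, so T'/T = √(1.11240/1.118) = 0.997492.
In 86400 s of true time the clock registers 86400/0.997492 = 86617.2 s, so it gains 217 s.

gain 217 s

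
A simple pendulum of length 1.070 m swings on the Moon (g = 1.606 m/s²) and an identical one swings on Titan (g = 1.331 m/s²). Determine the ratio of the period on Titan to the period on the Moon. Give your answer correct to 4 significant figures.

1.098

T ∝ 1/√g, so T₂/T₁ = √(g₁/g₂) = √(1.606/1.331) = 1.098.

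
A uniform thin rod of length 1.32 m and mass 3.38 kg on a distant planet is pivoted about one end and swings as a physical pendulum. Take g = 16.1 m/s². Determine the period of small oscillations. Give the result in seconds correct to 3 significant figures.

1.47 s

For a physical pendulum T = 2π√(I/(mgd)), with d = 0.6600 m from pivot to centre of mass.
I_cm = mL²/12 = 3.38 × 1.32²/12 = 0.4908 kg·m²; I = I_cm + md² = 0.4908 + 3.38 × 0.6600² = 1.963 kg·m².
T = 2π√(1.963/(3.38 × 16.1 × 0.6600)) = 1.47 s.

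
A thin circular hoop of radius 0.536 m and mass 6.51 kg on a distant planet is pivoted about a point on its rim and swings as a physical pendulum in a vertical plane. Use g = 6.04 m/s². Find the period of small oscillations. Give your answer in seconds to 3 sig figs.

I_cm = mr² = 1.870 kg·m². The pivot is at distance d = 0.536 m from the centre of mass.
By the parallel-axis theorem, I = I_cm + md² = 1.870 + 1.870 = 3.741 kg·m².
T = 2π√(I/(mgd)) = 2π√(3.741/(6.51 × 6.04 × 0.536)) = 2.65 s.

2.65 s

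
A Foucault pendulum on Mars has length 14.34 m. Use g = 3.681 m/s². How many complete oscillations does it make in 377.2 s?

T = 2π√(L/g) = 2π√(14.34/3.681) = 12.401 s.
Number of complete oscillations = ⌊377.2/12.401⌋ = ⌊30.416⌋ = 30.

30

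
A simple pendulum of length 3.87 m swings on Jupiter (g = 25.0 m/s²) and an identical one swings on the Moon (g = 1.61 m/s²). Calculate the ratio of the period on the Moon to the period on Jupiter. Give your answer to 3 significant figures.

T ∝ 1/√g, so T₂/T₁ = √(g₁/g₂) = √(25.0/1.61) = 3.94.

3.94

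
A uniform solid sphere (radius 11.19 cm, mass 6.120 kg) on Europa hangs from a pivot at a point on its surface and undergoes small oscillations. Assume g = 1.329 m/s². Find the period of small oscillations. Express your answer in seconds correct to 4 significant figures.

2.157 s

I_cm = (2/5)mr² = 0.030653 kg·m². The pivot is at distance d = 0.1119 m from the centre of mass.
By the parallel-axis theorem, I = I_cm + md² = 0.030653 + 0.076632 = 0.10729 kg·m².
T = 2π√(I/(mgd)) = 2π√(0.10729/(6.120 × 1.329 × 0.1119)) = 2.157 s.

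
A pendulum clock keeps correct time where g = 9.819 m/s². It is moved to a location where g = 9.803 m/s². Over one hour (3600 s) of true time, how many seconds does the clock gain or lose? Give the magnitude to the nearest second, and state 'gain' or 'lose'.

The clock's period scales as T ∝ 1/√g, so T'/T = √(9.819/9.803) = 1.00082.
In 3600 s of true time the clock registers 3600/1.00082 = 3597.1 s, so it loses 3 s.

lose 3 s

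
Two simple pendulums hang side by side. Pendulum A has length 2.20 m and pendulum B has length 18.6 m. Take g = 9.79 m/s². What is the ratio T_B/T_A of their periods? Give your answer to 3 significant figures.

T ∝ √L, so T_B/T_A = √(L_B/L_A) = √(18.6/2.20) = 2.91.

2.91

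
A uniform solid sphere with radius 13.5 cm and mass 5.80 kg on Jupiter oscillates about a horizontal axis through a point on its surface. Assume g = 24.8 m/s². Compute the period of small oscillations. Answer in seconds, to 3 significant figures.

0.549 s

I_cm = (2/5)mr² = 0.04228 kg·m². The pivot is at distance d = 0.135 m from the centre of mass.
By the parallel-axis theorem, I = I_cm + md² = 0.04228 + 0.1057 = 0.1480 kg·m².
T = 2π√(I/(mgd)) = 2π√(0.1480/(5.80 × 24.8 × 0.135)) = 0.549 s.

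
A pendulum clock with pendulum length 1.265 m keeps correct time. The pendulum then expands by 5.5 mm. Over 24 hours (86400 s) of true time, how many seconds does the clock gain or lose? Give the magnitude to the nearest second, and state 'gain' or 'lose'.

lose 187 s

T ∝ √L, so T'/T = √(1.27050/1.265) = 1.00217.
In 86400 s of true time the clock registers 86400/1.00217 = 86212.8 s, so it loses 187 s.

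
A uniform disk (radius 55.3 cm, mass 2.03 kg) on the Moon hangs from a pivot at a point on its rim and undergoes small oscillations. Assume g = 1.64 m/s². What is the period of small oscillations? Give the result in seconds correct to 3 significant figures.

4.47 s

I_cm = ½mr² = 0.3104 kg·m². The pivot is at distance d = 0.553 m from the centre of mass.
By the parallel-axis theorem, I = I_cm + md² = 0.3104 + 0.6208 = 0.9312 kg·m².
T = 2π√(I/(mgd)) = 2π√(0.9312/(2.03 × 1.64 × 0.553)) = 4.47 s.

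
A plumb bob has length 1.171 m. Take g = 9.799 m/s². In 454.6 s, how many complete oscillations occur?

209

T = 2π√(L/g) = 2π√(1.171/9.799) = 2.1720 s.
Number of complete oscillations = ⌊454.6/2.1720⌋ = ⌊209.30⌋ = 209.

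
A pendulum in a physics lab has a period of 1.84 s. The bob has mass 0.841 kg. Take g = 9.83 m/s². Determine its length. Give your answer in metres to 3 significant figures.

From T = 2π√(L/g), L = gT²/(4π²) = 9.83 × 1.840²/(4π²) = 0.843 m.

0.843 m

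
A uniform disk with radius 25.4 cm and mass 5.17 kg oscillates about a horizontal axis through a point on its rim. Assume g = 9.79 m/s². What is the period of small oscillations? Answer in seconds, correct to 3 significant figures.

I_cm = ½mr² = 0.1668 kg·m². The pivot is at distance d = 0.254 m from the centre of mass.
By the parallel-axis theorem, I = I_cm + md² = 0.1668 + 0.3335 = 0.5003 kg·m².
T = 2π√(I/(mgd)) = 2π√(0.5003/(5.17 × 9.79 × 0.254)) = 1.24 s.

1.24 s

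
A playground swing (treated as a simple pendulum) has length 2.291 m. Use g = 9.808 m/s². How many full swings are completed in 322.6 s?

T = 2π√(L/g) = 2π√(2.291/9.808) = 3.0367 s.
Number of complete oscillations = ⌊322.6/3.0367⌋ = ⌊106.23⌋ = 106.

106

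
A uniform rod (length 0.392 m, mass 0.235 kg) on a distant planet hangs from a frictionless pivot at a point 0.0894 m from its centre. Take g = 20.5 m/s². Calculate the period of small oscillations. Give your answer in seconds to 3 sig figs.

0.669 s

For a physical pendulum T = 2π√(I/(mgd)), with d = 0.08940 m from pivot to centre of mass.
I_cm = mL²/12 = 0.235 × 0.392²/12 = 0.003009 kg·m²; I = I_cm + md² = 0.003009 + 0.235 × 0.08940² = 0.004887 kg·m².
T = 2π√(0.004887/(0.235 × 20.5 × 0.08940)) = 0.669 s.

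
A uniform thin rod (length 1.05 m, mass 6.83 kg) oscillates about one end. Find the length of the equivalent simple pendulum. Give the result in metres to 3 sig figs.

The equivalent simple-pendulum length is L_eq = I/(md), where I is about the pivot and d = 0.5250 m.
I_cm = (1/12)mL² = 0.6275 kg·m², so I = I_cm + md² = 0.6275 + 1.883 = 2.510 kg·m².
L_eq = 2.510/(6.83 × 0.5250) = 0.700 m.

0.700 m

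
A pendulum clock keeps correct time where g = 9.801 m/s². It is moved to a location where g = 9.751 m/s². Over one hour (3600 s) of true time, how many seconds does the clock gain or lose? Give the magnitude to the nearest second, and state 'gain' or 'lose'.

lose 9 s

The clock's period scales as T ∝ 1/√g, so T'/T = √(9.801/9.751) = 1.00256.
In 3600 s of true time the clock registers 3600/1.00256 = 3590.8 s, so it loses 9 s.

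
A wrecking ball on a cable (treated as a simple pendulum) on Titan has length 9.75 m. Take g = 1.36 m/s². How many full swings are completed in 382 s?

22

T = 2π√(L/g) = 2π√(9.75/1.36) = 16.82 s.
Number of complete oscillations = ⌊382/16.82⌋ = ⌊22.71⌋ = 22.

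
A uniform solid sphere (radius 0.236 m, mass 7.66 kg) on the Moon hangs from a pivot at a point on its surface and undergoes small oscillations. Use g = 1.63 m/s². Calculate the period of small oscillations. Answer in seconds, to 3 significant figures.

I_cm = (2/5)mr² = 0.1707 kg·m². The pivot is at distance d = 0.236 m from the centre of mass.
By the parallel-axis theorem, I = I_cm + md² = 0.1707 + 0.4266 = 0.5973 kg·m².
T = 2π√(I/(mgd)) = 2π√(0.5973/(7.66 × 1.63 × 0.236)) = 2.83 s.

2.83 s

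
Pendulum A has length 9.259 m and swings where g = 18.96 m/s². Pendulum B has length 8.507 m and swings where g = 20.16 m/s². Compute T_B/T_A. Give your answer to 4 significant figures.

T = 2π√(L/g), so T_B/T_A = √((L_B/g_B)/(L_A/g_A)) = √((8.507/20.16)/(9.259/18.96)) = 0.9296.

0.9296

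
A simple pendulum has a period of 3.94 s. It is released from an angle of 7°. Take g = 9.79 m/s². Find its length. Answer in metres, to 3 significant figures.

3.85 m

From T = 2π√(L/g), L = gT²/(4π²) = 9.79 × 3.940²/(4π²) = 3.85 m.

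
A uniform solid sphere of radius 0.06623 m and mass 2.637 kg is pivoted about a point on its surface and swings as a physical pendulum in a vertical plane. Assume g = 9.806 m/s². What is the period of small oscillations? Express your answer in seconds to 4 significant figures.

0.6110 s

I_cm = (2/5)mr² = 0.0046268 kg·m². The pivot is at distance d = 0.06623 m from the centre of mass.
By the parallel-axis theorem, I = I_cm + md² = 0.0046268 + 0.011567 = 0.016194 kg·m².
T = 2π√(I/(mgd)) = 2π√(0.016194/(2.637 × 9.806 × 0.06623)) = 0.6110 s.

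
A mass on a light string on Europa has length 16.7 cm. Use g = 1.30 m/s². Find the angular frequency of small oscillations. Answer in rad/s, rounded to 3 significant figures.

2.79 rad/s

ω = √(g/L) = √(1.30/0.167) = 2.79 rad/s.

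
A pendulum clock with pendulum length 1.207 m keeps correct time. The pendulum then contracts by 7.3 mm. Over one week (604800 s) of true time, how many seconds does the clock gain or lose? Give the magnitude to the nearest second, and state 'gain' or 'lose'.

T ∝ √L, so T'/T = √(1.19970/1.207) = 0.996971.
In 604800 s of true time the clock registers 604800/0.996971 = 606637.3 s, so it gains 1837 s.

gain 1837 s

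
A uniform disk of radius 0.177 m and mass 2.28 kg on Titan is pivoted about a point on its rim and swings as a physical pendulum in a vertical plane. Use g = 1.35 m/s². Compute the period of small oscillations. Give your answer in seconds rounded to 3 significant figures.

I_cm = ½mr² = 0.03572 kg·m². The pivot is at distance d = 0.177 m from the centre of mass.
By the parallel-axis theorem, I = I_cm + md² = 0.03572 + 0.07143 = 0.1071 kg·m².
T = 2π√(I/(mgd)) = 2π√(0.1071/(2.28 × 1.35 × 0.177)) = 2.79 s.

2.79 s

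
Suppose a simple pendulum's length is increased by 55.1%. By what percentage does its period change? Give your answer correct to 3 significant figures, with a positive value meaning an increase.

24.5%

T ∝ √L, so T'/T = √(1.551) = 1.245.
Percentage change in T = (1.245 − 1) × 100% = 24.5%.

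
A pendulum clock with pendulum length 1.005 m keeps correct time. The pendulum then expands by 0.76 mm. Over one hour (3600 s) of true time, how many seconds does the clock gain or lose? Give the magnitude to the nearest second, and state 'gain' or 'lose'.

T ∝ √L, so T'/T = √(1.00576/1.005) = 1.00038.
In 3600 s of true time the clock registers 3600/1.00038 = 3598.6 s, so it loses 1 s.

lose 1 s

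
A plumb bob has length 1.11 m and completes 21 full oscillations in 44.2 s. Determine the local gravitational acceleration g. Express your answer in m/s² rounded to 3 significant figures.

T = 44.2/21 = 2.105 s.
From T = 2π√(L/g), g = 4π²L/T² = 4π² × 1.11/2.105² = 9.89 m/s².

9.89 m/s²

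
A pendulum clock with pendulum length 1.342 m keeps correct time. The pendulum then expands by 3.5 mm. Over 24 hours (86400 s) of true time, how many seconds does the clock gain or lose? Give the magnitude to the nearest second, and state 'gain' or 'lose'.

lose 112 s

T ∝ √L, so T'/T = √(1.34550/1.342) = 1.00130.
In 86400 s of true time the clock registers 86400/1.00130 = 86287.6 s, so it loses 112 s.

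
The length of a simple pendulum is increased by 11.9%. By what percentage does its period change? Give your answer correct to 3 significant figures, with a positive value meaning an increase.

5.78%

T ∝ √L, so T'/T = √(1.119) = 1.058.
Percentage change in T = (1.058 − 1) × 100% = 5.78%.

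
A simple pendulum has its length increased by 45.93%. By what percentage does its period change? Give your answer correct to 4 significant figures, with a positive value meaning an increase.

T ∝ √L, so T'/T = √(1.4593) = 1.2080.
Percentage change in T = (1.2080 − 1) × 100% = 20.80%.

20.80%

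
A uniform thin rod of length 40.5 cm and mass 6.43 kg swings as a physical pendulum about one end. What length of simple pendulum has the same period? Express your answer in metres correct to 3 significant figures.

The equivalent simple-pendulum length is L_eq = I/(md), where I is about the pivot and d = 0.2025 m.
I_cm = (1/12)mL² = 0.08789 kg·m², so I = I_cm + md² = 0.08789 + 0.2637 = 0.3516 kg·m².
L_eq = 0.3516/(6.43 × 0.2025) = 0.270 m.

0.270 m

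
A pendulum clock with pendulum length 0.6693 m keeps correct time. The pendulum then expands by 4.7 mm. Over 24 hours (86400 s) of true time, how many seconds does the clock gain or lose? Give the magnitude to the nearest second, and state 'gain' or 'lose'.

lose 302 s

T ∝ √L, so T'/T = √(0.67400/0.6693) = 1.00350.
In 86400 s of true time the clock registers 86400/1.00350 = 86098.2 s, so it loses 302 s.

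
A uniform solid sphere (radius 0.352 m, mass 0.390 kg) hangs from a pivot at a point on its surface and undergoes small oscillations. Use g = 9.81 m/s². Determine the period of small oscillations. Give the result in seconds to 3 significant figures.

I_cm = (2/5)mr² = 0.01933 kg·m². The pivot is at distance d = 0.352 m from the centre of mass.
By the parallel-axis theorem, I = I_cm + md² = 0.01933 + 0.04832 = 0.06765 kg·m².
T = 2π√(I/(mgd)) = 2π√(0.06765/(0.390 × 9.81 × 0.352)) = 1.41 s.

1.41 s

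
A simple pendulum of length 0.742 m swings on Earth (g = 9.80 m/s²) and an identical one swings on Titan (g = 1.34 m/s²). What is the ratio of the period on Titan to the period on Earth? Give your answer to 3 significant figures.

2.70

T ∝ 1/√g, so T₂/T₁ = √(g₁/g₂) = √(9.80/1.34) = 2.70.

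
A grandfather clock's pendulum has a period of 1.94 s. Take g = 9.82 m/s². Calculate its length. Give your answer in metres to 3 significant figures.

From T = 2π√(L/g), L = gT²/(4π²) = 9.82 × 1.940²/(4π²) = 0.936 m.

0.936 m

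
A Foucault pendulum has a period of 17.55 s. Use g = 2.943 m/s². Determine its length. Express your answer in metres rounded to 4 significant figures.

22.96 m

From T = 2π√(L/g), L = gT²/(4π²) = 2.943 × 17.550²/(4π²) = 22.96 m.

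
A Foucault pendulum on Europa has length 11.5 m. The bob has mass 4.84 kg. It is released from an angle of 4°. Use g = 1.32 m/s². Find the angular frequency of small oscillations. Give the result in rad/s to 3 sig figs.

ω = √(g/L) = √(1.32/11.5) = 0.339 rad/s.

0.339 rad/s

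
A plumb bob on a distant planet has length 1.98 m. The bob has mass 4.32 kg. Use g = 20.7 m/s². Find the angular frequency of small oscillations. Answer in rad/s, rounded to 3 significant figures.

3.23 rad/s

ω = √(g/L) = √(20.7/1.98) = 3.23 rad/s.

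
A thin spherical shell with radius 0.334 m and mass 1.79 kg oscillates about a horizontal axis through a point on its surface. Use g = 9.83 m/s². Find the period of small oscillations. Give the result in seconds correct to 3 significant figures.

I_cm = (2/3)mr² = 0.1331 kg·m². The pivot is at distance d = 0.334 m from the centre of mass.
By the parallel-axis theorem, I = I_cm + md² = 0.1331 + 0.1997 = 0.3328 kg·m².
T = 2π√(I/(mgd)) = 2π√(0.3328/(1.79 × 9.83 × 0.334)) = 1.50 s.

1.50 s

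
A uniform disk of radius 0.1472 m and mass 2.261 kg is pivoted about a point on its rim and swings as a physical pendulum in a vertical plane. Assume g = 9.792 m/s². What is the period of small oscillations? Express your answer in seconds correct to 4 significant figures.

0.9435 s

I_cm = ½mr² = 0.024495 kg·m². The pivot is at distance d = 0.1472 m from the centre of mass.
By the parallel-axis theorem, I = I_cm + md² = 0.024495 + 0.048991 = 0.073486 kg·m².
T = 2π√(I/(mgd)) = 2π√(0.073486/(2.261 × 9.792 × 0.1472)) = 0.9435 s.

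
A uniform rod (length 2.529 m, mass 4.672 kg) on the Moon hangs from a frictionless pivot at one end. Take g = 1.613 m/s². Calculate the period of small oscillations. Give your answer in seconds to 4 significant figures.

6.424 s

For a physical pendulum T = 2π√(I/(mgd)), with d = 1.2645 m from pivot to centre of mass.
I_cm = mL²/12 = 4.672 × 2.529²/12 = 2.4901 kg·m²; I = I_cm + md² = 2.4901 + 4.672 × 1.2645² = 9.9605 kg·m².
T = 2π√(9.9605/(4.672 × 1.613 × 1.2645)) = 6.424 s.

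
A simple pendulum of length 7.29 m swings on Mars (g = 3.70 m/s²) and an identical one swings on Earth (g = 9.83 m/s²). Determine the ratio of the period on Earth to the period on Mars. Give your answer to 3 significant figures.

0.614

T ∝ 1/√g, so T₂/T₁ = √(g₁/g₂) = √(3.70/9.83) = 0.614.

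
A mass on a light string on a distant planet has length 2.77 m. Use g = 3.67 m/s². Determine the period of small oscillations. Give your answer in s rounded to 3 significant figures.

5.46 s

T = 2π√(L/g) = 2π√(2.77/3.67) = 2π × 0.8688 = 5.46 s.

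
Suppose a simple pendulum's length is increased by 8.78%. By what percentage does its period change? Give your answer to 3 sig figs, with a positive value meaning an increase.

4.30%

T ∝ √L, so T'/T = √(1.088) = 1.043.
Percentage change in T = (1.043 − 1) × 100% = 4.30%.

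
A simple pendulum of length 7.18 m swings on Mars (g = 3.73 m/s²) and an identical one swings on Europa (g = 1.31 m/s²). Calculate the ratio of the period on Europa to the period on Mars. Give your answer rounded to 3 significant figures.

1.69

T ∝ 1/√g, so T₂/T₁ = √(g₁/g₂) = √(3.73/1.31) = 1.69.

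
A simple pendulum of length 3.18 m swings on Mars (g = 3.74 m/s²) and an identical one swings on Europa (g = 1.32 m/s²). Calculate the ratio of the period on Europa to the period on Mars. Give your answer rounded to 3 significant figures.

1.68

T ∝ 1/√g, so T₂/T₁ = √(g₁/g₂) = √(3.74/1.32) = 1.68.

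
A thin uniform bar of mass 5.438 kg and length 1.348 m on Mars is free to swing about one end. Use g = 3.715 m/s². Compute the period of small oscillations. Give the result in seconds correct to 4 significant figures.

3.090 s

For a physical pendulum T = 2π√(I/(mgd)), with d = 0.67400 m from pivot to centre of mass.
I_cm = mL²/12 = 5.438 × 1.348²/12 = 0.82345 kg·m²; I = I_cm + md² = 0.82345 + 5.438 × 0.67400² = 3.2938 kg·m².
T = 2π√(3.2938/(5.438 × 3.715 × 0.67400)) = 3.090 s.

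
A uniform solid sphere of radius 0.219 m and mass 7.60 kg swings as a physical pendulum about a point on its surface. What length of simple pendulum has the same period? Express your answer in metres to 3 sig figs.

0.307 m

The equivalent simple-pendulum length is L_eq = I/(md), where I is about the pivot and d = 0.2190 m.
I_cm = (2/5)mR² = 0.1458 kg·m², so I = I_cm + md² = 0.1458 + 0.3645 = 0.5103 kg·m².
L_eq = 0.5103/(7.60 × 0.2190) = 0.307 m.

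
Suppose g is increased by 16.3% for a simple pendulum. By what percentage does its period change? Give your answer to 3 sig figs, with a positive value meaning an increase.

T ∝ 1/√g, so T'/T = 1/√(1.163) = 0.9273.
Percentage change in T = (0.9273 − 1) × 100% = -7.27%.

-7.27%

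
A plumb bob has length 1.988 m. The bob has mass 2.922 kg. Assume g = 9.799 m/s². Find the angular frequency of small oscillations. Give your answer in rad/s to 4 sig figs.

ω = √(g/L) = √(9.799/1.988) = 2.220 rad/s.

2.220 rad/s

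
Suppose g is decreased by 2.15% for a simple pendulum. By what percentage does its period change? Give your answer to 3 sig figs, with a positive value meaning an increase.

T ∝ 1/√g, so T'/T = 1/√(0.9785) = 1.011.
Percentage change in T = (1.011 − 1) × 100% = 1.09%.

1.09%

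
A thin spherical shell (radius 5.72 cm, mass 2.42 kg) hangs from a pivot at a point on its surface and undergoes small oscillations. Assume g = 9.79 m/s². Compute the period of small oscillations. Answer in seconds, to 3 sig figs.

I_cm = (2/3)mr² = 0.005279 kg·m². The pivot is at distance d = 0.0572 m from the centre of mass.
By the parallel-axis theorem, I = I_cm + md² = 0.005279 + 0.007918 = 0.01320 kg·m².
T = 2π√(I/(mgd)) = 2π√(0.01320/(2.42 × 9.79 × 0.0572)) = 0.620 s.

0.620 s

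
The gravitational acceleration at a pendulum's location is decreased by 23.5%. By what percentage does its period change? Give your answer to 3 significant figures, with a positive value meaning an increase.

T ∝ 1/√g, so T'/T = 1/√(0.7650) = 1.143.
Percentage change in T = (1.143 − 1) × 100% = 14.3%.

14.3%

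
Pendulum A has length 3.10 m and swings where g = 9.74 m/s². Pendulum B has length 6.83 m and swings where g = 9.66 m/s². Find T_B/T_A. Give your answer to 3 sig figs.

T = 2π√(L/g), so T_B/T_A = √((L_B/g_B)/(L_A/g_A)) = √((6.83/9.66)/(3.10/9.74)) = 1.49.

1.49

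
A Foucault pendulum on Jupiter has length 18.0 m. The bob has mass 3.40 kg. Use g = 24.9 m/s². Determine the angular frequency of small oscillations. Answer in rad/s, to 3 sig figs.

1.18 rad/s

ω = √(g/L) = √(24.9/18.0) = 1.18 rad/s.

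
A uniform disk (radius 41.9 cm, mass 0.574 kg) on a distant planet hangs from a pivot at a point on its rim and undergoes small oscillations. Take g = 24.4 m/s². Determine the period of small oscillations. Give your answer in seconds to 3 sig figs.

I_cm = ½mr² = 0.05039 kg·m². The pivot is at distance d = 0.419 m from the centre of mass.
By the parallel-axis theorem, I = I_cm + md² = 0.05039 + 0.1008 = 0.1512 kg·m².
T = 2π√(I/(mgd)) = 2π√(0.1512/(0.574 × 24.4 × 0.419)) = 1.01 s.

1.01 s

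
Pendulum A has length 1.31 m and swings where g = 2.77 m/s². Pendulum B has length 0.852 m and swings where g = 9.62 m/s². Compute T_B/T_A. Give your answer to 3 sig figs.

T = 2π√(L/g), so T_B/T_A = √((L_B/g_B)/(L_A/g_A)) = √((0.852/9.62)/(1.31/2.77)) = 0.433.

0.433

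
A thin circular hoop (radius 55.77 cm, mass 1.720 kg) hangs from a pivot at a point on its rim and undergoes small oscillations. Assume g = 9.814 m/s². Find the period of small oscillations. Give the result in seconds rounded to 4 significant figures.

I_cm = mr² = 0.53497 kg·m². The pivot is at distance d = 0.5577 m from the centre of mass.
By the parallel-axis theorem, I = I_cm + md² = 0.53497 + 0.53497 = 1.0699 kg·m².
T = 2π√(I/(mgd)) = 2π√(1.0699/(1.720 × 9.814 × 0.5577)) = 2.118 s.

2.118 s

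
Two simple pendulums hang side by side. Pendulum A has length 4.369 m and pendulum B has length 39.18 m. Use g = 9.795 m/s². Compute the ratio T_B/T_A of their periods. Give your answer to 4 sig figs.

T ∝ √L, so T_B/T_A = √(L_B/L_A) = √(39.18/4.369) = 2.995.

2.995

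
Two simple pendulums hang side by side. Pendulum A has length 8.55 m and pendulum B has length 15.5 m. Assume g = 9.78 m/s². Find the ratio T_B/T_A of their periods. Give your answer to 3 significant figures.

1.35

T ∝ √L, so T_B/T_A = √(L_B/L_A) = √(15.5/8.55) = 1.35.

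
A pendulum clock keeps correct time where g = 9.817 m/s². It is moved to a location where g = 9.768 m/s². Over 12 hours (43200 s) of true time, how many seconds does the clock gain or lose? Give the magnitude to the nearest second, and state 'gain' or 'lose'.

The clock's period scales as T ∝ 1/√g, so T'/T = √(9.817/9.768) = 1.00251.
In 43200 s of true time the clock registers 43200/1.00251 = 43092.1 s, so it loses 108 s.

lose 108 s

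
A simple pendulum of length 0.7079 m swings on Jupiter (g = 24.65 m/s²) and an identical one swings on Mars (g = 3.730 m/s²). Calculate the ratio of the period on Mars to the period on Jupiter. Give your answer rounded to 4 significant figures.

T ∝ 1/√g, so T₂/T₁ = √(g₁/g₂) = √(24.65/3.730) = 2.571.

2.571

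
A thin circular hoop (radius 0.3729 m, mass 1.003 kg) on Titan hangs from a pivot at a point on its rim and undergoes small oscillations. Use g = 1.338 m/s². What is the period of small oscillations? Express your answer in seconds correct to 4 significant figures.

I_cm = mr² = 0.13947 kg·m². The pivot is at distance d = 0.3729 m from the centre of mass.
By the parallel-axis theorem, I = I_cm + md² = 0.13947 + 0.13947 = 0.27894 kg·m².
T = 2π√(I/(mgd)) = 2π√(0.27894/(1.003 × 1.338 × 0.3729)) = 4.691 s.

4.691 s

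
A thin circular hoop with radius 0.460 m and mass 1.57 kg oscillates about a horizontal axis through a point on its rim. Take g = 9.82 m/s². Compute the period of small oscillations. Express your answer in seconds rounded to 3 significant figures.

I_cm = mr² = 0.3322 kg·m². The pivot is at distance d = 0.460 m from the centre of mass.
By the parallel-axis theorem, I = I_cm + md² = 0.3322 + 0.3322 = 0.6644 kg·m².
T = 2π√(I/(mgd)) = 2π√(0.6644/(1.57 × 9.82 × 0.460)) = 1.92 s.

1.92 s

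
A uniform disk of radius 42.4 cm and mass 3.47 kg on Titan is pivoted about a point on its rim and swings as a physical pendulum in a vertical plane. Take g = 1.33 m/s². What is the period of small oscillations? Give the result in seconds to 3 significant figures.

4.34 s

I_cm = ½mr² = 0.3119 kg·m². The pivot is at distance d = 0.424 m from the centre of mass.
By the parallel-axis theorem, I = I_cm + md² = 0.3119 + 0.6238 = 0.9357 kg·m².
T = 2π√(I/(mgd)) = 2π√(0.9357/(3.47 × 1.33 × 0.424)) = 4.34 s.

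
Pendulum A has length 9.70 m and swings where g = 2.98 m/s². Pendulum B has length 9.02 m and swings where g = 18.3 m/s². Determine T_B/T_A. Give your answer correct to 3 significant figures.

0.389

T = 2π√(L/g), so T_B/T_A = √((L_B/g_B)/(L_A/g_A)) = √((9.02/18.3)/(9.70/2.98)) = 0.389.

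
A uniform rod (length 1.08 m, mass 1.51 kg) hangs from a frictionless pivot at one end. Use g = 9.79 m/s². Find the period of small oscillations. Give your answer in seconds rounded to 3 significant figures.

1.70 s

For a physical pendulum T = 2π√(I/(mgd)), with d = 0.5400 m from pivot to centre of mass.
I_cm = mL²/12 = 1.51 × 1.08²/12 = 0.1468 kg·m²; I = I_cm + md² = 0.1468 + 1.51 × 0.5400² = 0.5871 kg·m².
T = 2π√(0.5871/(1.51 × 9.79 × 0.5400)) = 1.70 s.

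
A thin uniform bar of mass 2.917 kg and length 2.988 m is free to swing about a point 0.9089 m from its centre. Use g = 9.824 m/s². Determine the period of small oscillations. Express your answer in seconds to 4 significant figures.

2.635 s

For a physical pendulum T = 2π√(I/(mgd)), with d = 0.90890 m from pivot to centre of mass.
I_cm = mL²/12 = 2.917 × 2.988²/12 = 2.1703 kg·m²; I = I_cm + md² = 2.1703 + 2.917 × 0.90890² = 4.5800 kg·m².
T = 2π√(4.5800/(2.917 × 9.824 × 0.90890)) = 2.635 s.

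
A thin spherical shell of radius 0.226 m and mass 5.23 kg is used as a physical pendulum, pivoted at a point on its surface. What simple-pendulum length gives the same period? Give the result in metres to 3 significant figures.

0.377 m

The equivalent simple-pendulum length is L_eq = I/(md), where I is about the pivot and d = 0.2260 m.
I_cm = (2/3)mR² = 0.1781 kg·m², so I = I_cm + md² = 0.1781 + 0.2671 = 0.4452 kg·m².
L_eq = 0.4452/(5.23 × 0.2260) = 0.377 m.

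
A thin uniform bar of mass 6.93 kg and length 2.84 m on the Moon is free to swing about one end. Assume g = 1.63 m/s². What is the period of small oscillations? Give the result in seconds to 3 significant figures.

For a physical pendulum T = 2π√(I/(mgd)), with d = 1.420 m from pivot to centre of mass.
I_cm = mL²/12 = 6.93 × 2.84²/12 = 4.658 kg·m²; I = I_cm + md² = 4.658 + 6.93 × 1.420² = 18.63 kg·m².
T = 2π√(18.63/(6.93 × 1.63 × 1.420)) = 6.77 s.

6.77 s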